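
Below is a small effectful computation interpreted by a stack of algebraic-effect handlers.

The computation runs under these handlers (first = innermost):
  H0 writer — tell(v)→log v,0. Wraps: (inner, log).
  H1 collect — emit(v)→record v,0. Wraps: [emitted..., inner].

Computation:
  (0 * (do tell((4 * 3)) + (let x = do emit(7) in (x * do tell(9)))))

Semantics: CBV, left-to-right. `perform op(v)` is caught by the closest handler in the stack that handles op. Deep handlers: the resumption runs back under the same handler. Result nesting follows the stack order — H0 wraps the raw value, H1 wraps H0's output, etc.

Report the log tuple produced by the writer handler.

Working:
tell(12) @ H0 ⇒ log+=12
emit(7) @ H1 ⇒ out+=7
tell(9) @ H0 ⇒ log+=9
H0 returns (0, (12, 9))
H1 returns [7, (0, (12, 9))]
= [7, (0, (12, 9))]

Answer: (12, 9)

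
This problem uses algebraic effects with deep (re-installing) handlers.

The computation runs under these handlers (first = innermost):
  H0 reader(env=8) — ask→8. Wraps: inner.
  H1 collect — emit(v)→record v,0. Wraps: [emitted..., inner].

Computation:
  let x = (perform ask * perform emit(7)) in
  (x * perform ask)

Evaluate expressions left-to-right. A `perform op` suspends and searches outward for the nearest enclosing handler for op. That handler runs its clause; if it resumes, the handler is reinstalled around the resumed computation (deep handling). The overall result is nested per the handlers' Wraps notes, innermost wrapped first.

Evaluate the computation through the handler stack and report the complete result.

Answer: [7, 0]

Evaluation trace:
ask @ H0 ⇒ 8
emit(7) @ H1 ⇒ out+=7
ask @ H0 ⇒ 8
H0 returns 0
H1 returns [7, 0]
= [7, 0]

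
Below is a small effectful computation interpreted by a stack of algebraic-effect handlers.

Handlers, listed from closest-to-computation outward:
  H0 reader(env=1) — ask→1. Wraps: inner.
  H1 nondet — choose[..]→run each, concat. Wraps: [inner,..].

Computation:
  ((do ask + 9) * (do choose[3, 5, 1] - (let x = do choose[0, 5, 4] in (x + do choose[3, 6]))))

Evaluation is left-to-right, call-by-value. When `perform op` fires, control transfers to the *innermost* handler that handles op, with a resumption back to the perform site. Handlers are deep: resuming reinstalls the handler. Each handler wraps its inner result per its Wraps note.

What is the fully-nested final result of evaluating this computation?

Working:
ask @ H0 ⇒ 1
choose[3, 5, 1] @ H1
  branch[0] choose=3:
    choose[0, 5, 4] @ H1
      branch[0] choose=0:
        choose[3, 6] @ H1
          branch[0] choose=3:
            H0 returns 0
            H1 returns [0]
          branch[1] choose=6:
            H0 returns -30
            H1 returns [-30]
      branch[1] choose=5:
        choose[3, 6] @ H1
          branch[0] choose=3:
            H0 returns -50
            H1 returns [-50]
          branch[1] choose=6:
            H0 returns -80
            H1 returns [-80]
      branch[2] choose=4:
        choose[3, 6] @ H1
          branch[0] choose=3:
            H0 returns -40
            H1 returns [-40]
          branch[1] choose=6:
            H0 returns -70
            H1 returns [-70]
  branch[1] choose=5:
    choose[0, 5, 4] @ H1
      branch[0] choose=0:
        choose[3, 6] @ H1
          branch[0] choose=3:
            H0 returns 20
            H1 returns [20]
          branch[1] choose=6:
            H0 returns -10
            H1 returns [-10]
      branch[1] choose=5:
        choose[3, 6] @ H1
          branch[0] choose=3:
            H0 returns -30
            H1 returns [-30]
          branch[1] choose=6:
            H0 returns -60
            H1 returns [-60]
      branch[2] choose=4:
        choose[3, 6] @ H1
          branch[0] choose=3:
            H0 returns -20
            H1 returns [-20]
          branch[1] choose=6:
            H0 returns -50
            H1 returns [-50]
  branch[2] choose=1:
    choose[0, 5, 4] @ H1
      branch[0] choose=0:
        choose[3, 6] @ H1
          branch[0] choose=3:
            H0 returns -20
            H1 returns [-20]
          branch[1] choose=6:
            H0 returns -50
            H1 returns [-50]
      branch[1] choose=5:
        choose[3, 6] @ H1
          branch[0] choose=3:
            H0 returns -70
            H1 returns [-70]
          branch[1] choose=6:
            H0 returns -100
            H1 returns [-100]
      branch[2] choose=4:
        choose[3, 6] @ H1
          branch[0] choose=3:
            H0 returns -60
            H1 returns [-60]
          branch[1] choose=6:
            H0 returns -90
            H1 returns [-90]
= [0, -30, -50, -80, -40, -70, 20, -10, -30, -60, -20, -50, -20, -50, -70, -100, -60, -90]

Answer: [0, -30, -50, -80, -40, -70, 20, -10, -30, -60, -20, -50, -20, -50, -70, -100, -60, -90]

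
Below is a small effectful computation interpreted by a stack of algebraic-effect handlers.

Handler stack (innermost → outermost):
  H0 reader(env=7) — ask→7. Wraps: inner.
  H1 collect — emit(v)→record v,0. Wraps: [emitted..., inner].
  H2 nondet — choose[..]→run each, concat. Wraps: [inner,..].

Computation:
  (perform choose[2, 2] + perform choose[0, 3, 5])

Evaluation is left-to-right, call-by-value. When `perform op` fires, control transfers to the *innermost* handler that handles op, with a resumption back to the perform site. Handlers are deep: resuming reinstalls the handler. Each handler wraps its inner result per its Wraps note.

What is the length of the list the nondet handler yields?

Working:
choose[2, 2] @ H2
  branch[0] choose=2:
    choose[0, 3, 5] @ H2
      branch[0] choose=0:
        H0 returns 2
        H1 returns [2]
        H2 returns [[2]]
      branch[1] choose=3:
        H0 returns 5
        H1 returns [5]
        H2 returns [[5]]
      branch[2] choose=5:
        H0 returns 7
        H1 returns [7]
        H2 returns [[7]]
  branch[1] choose=2:
    choose[0, 3, 5] @ H2
      branch[0] choose=0:
        H0 returns 2
        H1 returns [2]
        H2 returns [[2]]
      branch[1] choose=3:
        H0 returns 5
        H1 returns [5]
        H2 returns [[5]]
      branch[2] choose=5:
        H0 returns 7
        H1 returns [7]
        H2 returns [[7]]
= [[2], [5], [7], [2], [5], [7]]

Answer: 6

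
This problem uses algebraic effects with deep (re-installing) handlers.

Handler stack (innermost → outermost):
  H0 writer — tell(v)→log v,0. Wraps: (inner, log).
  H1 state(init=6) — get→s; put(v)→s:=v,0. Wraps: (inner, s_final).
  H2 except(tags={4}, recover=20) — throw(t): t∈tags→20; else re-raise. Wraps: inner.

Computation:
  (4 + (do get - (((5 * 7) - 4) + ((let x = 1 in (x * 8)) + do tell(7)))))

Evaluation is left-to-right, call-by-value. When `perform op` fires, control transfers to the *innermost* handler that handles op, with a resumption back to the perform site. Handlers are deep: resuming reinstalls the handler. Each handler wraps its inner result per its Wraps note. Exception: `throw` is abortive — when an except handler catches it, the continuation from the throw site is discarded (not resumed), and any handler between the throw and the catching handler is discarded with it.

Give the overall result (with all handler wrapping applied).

Working:
get @ H1 ⇒ 6
tell(7) @ H0 ⇒ log+=7
H0 returns (-29, (7))
H1 returns ((-29, (7)), 6)
H2 returns ((-29, (7)), 6)
= ((-29, (7)), 6)

Answer: ((-29, (7)), 6)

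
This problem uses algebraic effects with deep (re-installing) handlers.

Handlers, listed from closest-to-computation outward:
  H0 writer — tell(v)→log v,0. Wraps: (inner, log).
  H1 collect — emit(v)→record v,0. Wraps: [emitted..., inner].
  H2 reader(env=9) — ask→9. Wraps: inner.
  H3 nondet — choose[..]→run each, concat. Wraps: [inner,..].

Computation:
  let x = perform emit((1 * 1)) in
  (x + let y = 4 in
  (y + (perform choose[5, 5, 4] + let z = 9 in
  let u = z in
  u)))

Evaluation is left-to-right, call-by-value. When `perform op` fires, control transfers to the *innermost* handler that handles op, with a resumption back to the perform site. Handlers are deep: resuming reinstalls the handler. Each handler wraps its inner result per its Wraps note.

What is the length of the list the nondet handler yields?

Step-by-step:
emit(1) @ H1 ⇒ out+=1
choose[5, 5, 4] @ H3
  branch[0] choose=5:
    H0 returns (18, ())
    H1 returns [1, (18, ())]
    H2 returns [1, (18, ())]
    H3 returns [[1, (18, ())]]
  branch[1] choose=5:
    H0 returns (18, ())
    H1 returns [1, (18, ())]
    H2 returns [1, (18, ())]
    H3 returns [[1, (18, ())]]
  branch[2] choose=4:
    H0 returns (17, ())
    H1 returns [1, (17, ())]
    H2 returns [1, (17, ())]
    H3 returns [[1, (17, ())]]
= [[1, (18, ())], [1, (18, ())], [1, (17, ())]]

Answer: 3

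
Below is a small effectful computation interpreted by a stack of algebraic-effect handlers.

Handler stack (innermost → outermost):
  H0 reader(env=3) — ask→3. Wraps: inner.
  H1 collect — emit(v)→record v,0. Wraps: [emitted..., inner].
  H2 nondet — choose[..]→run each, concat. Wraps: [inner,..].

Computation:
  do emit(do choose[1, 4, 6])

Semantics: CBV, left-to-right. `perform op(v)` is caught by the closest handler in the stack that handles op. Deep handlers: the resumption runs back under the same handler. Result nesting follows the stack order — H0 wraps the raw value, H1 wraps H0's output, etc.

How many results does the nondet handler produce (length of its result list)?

Evaluation trace:
choose[1, 4, 6] @ H2
  branch[0] choose=1:
    emit(1) @ H1 ⇒ out+=1
    H0 returns 0
    H1 returns [1, 0]
    H2 returns [[1, 0]]
  branch[1] choose=4:
    emit(4) @ H1 ⇒ out+=4
    H0 returns 0
    H1 returns [4, 0]
    H2 returns [[4, 0]]
  branch[2] choose=6:
    emit(6) @ H1 ⇒ out+=6
    H0 returns 0
    H1 returns [6, 0]
    H2 returns [[6, 0]]
= [[1, 0], [4, 0], [6, 0]]

Answer: 3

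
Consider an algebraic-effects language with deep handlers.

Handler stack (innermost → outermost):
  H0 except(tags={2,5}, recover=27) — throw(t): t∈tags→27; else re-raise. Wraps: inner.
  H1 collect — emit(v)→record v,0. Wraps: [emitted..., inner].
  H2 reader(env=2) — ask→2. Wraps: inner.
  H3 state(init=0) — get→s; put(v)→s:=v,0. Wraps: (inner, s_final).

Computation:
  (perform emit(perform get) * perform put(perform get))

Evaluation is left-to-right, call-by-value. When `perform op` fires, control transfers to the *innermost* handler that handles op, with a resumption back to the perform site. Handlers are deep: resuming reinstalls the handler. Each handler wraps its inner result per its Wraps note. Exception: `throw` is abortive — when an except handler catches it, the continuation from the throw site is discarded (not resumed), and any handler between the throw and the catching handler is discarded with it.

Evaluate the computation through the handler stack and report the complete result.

Step-by-step:
get @ H3 ⇒ 0
emit(0) @ H1 ⇒ out+=0
get @ H3 ⇒ 0
put(0) @ H3 ⇒ s:=0
H0 returns 0
H1 returns [0, 0]
H2 returns [0, 0]
H3 returns ([0, 0], 0)
= ([0, 0], 0)

Answer: ([0, 0], 0)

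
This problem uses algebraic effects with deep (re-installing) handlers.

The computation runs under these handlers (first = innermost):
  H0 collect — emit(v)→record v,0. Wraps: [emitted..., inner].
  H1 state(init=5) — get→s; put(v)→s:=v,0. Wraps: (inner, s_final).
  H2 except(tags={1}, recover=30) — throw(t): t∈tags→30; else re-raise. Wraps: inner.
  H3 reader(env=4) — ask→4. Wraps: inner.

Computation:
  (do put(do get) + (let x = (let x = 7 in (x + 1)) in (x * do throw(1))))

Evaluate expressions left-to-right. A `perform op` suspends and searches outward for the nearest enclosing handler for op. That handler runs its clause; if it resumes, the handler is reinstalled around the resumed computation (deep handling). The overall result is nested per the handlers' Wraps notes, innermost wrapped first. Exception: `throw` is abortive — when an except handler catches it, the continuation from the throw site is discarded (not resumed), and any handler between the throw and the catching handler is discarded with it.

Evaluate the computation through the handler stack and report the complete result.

Working:
get @ H1 ⇒ 5
put(5) @ H1 ⇒ s:=5
throw(1) @ H2 caught ⇒ 30
H3 returns 30
= 30

Answer: 30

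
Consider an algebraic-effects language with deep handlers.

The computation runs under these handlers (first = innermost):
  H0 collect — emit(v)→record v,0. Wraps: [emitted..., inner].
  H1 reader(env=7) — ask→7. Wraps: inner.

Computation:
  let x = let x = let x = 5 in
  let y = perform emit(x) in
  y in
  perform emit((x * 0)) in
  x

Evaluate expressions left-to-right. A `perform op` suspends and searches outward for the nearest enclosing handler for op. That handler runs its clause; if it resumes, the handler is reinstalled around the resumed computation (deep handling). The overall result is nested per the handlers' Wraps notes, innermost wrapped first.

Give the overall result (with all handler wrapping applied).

Answer: [5, 0, 0]

Working:
emit(5) @ H0 ⇒ out+=5
emit(0) @ H0 ⇒ out+=0
H0 returns [5, 0, 0]
H1 returns [5, 0, 0]
= [5, 0, 0]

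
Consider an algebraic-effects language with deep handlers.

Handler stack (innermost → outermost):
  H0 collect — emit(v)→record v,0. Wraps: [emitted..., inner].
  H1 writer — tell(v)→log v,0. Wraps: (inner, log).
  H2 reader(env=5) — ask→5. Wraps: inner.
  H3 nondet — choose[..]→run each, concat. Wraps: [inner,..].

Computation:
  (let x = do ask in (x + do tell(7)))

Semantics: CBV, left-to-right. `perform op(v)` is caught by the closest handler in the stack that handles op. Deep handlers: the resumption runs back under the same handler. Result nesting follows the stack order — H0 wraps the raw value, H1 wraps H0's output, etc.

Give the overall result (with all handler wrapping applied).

Step-by-step:
ask @ H2 ⇒ 5
tell(7) @ H1 ⇒ log+=7
H0 returns [5]
H1 returns ([5], (7))
H2 returns ([5], (7))
H3 returns [([5], (7))]
= [([5], (7))]

Answer: [([5], (7))]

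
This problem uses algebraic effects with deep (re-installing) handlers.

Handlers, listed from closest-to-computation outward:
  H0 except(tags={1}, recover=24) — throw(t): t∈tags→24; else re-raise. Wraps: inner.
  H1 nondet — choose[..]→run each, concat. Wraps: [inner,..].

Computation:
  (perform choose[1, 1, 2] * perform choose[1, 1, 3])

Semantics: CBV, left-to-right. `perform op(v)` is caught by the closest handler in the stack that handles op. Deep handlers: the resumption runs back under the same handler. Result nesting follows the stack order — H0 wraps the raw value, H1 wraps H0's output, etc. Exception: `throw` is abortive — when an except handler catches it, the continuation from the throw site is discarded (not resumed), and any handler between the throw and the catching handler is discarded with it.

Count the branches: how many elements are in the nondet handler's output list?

Answer: 9

Working:
choose[1, 1, 2] @ H1
  branch[0] choose=1:
    choose[1, 1, 3] @ H1
      branch[0] choose=1:
        H0 returns 1
        H1 returns [1]
      branch[1] choose=1:
        H0 returns 1
        H1 returns [1]
      branch[2] choose=3:
        H0 returns 3
        H1 returns [3]
  branch[1] choose=1:
    choose[1, 1, 3] @ H1
      branch[0] choose=1:
        H0 returns 1
        H1 returns [1]
      branch[1] choose=1:
        H0 returns 1
        H1 returns [1]
      branch[2] choose=3:
        H0 returns 3
        H1 returns [3]
  branch[2] choose=2:
    choose[1, 1, 3] @ H1
      branch[0] choose=1:
        H0 returns 2
        H1 returns [2]
      branch[1] choose=1:
        H0 returns 2
        H1 returns [2]
      branch[2] choose=3:
        H0 returns 6
        H1 returns [6]
= [1, 1, 3, 1, 1, 3, 2, 2, 6]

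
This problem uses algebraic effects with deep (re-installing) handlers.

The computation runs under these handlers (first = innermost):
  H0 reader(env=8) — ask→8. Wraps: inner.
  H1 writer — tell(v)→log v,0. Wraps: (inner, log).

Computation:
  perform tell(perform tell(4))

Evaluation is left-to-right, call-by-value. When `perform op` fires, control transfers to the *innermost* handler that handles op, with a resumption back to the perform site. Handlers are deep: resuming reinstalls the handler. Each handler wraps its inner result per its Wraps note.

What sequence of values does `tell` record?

Answer: (4, 0)

Step-by-step:
tell(4) @ H1 ⇒ log+=4
tell(0) @ H1 ⇒ log+=0
H0 returns 0
H1 returns (0, (4, 0))
= (0, (4, 0))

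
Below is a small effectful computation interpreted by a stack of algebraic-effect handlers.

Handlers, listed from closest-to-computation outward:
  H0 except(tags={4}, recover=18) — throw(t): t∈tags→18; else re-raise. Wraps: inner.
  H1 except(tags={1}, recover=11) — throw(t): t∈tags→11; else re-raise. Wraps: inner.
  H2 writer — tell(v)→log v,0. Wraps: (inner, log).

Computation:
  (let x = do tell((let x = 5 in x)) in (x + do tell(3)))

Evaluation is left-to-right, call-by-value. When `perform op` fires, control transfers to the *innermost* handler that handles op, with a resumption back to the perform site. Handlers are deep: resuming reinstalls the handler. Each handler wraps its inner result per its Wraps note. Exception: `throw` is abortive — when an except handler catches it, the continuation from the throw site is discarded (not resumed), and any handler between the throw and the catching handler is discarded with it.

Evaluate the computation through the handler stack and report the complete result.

Step-by-step:
tell(5) @ H2 ⇒ log+=5
tell(3) @ H2 ⇒ log+=3
H0 returns 0
H1 returns 0
H2 returns (0, (5, 3))
= (0, (5, 3))

Answer: (0, (5, 3))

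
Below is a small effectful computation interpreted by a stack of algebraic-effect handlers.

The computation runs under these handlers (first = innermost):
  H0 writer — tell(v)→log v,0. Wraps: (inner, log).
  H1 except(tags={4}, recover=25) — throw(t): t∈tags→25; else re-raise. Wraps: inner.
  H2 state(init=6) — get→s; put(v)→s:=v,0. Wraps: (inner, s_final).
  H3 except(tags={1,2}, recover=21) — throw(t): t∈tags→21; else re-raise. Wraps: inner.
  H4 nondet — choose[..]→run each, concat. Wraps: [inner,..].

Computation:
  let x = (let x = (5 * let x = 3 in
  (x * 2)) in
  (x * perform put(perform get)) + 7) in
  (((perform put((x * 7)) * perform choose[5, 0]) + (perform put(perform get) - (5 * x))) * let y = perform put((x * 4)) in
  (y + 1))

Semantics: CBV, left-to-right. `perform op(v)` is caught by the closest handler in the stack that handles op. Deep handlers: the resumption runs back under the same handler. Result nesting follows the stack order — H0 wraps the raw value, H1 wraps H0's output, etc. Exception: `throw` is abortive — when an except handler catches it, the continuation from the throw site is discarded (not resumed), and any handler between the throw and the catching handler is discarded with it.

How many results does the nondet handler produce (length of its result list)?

Evaluation trace:
get @ H2 ⇒ 6
put(6) @ H2 ⇒ s:=6
put(49) @ H2 ⇒ s:=49
choose[5, 0] @ H4
  branch[0] choose=5:
    get @ H2 ⇒ 49
    put(49) @ H2 ⇒ s:=49
    put(28) @ H2 ⇒ s:=28
    H0 returns (-35, ())
    H1 returns (-35, ())
    H2 returns ((-35, ()), 28)
    H3 returns ((-35, ()), 28)
    H4 returns [((-35, ()), 28)]
  branch[1] choose=0:
    get @ H2 ⇒ 49
    put(49) @ H2 ⇒ s:=49
    put(28) @ H2 ⇒ s:=28
    H0 returns (-35, ())
    H1 returns (-35, ())
    H2 returns ((-35, ()), 28)
    H3 returns ((-35, ()), 28)
    H4 returns [((-35, ()), 28)]
= [((-35, ()), 28), ((-35, ()), 28)]

Answer: 2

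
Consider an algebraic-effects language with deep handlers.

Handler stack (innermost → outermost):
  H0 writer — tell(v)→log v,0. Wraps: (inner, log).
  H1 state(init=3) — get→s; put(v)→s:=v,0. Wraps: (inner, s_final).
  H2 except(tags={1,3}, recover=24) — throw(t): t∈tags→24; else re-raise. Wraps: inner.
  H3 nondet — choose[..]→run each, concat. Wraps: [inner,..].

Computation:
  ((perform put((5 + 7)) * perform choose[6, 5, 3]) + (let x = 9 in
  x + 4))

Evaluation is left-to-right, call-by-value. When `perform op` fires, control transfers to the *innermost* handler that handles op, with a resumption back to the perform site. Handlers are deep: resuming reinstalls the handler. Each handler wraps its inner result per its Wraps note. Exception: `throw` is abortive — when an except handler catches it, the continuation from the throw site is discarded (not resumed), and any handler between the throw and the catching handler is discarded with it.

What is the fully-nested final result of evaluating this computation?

Answer: [((13, ()), 12), ((13, ()), 12), ((13, ()), 12)]

Working:
put(12) @ H1 ⇒ s:=12
choose[6, 5, 3] @ H3
  branch[0] choose=6:
    H0 returns (13, ())
    H1 returns ((13, ()), 12)
    H2 returns ((13, ()), 12)
    H3 returns [((13, ()), 12)]
  branch[1] choose=5:
    H0 returns (13, ())
    H1 returns ((13, ()), 12)
    H2 returns ((13, ()), 12)
    H3 returns [((13, ()), 12)]
  branch[2] choose=3:
    H0 returns (13, ())
    H1 returns ((13, ()), 12)
    H2 returns ((13, ()), 12)
    H3 returns [((13, ()), 12)]
= [((13, ()), 12), ((13, ()), 12), ((13, ()), 12)]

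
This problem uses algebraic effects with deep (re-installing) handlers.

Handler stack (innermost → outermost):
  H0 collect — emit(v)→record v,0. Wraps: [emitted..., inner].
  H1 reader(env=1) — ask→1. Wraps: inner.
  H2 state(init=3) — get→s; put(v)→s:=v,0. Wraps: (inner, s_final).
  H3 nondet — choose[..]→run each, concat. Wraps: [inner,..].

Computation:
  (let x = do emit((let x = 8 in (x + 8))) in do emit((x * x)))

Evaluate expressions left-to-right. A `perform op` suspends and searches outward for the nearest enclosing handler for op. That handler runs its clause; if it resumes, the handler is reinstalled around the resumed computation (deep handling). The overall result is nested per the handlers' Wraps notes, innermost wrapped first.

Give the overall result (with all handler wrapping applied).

Answer: [([16, 0, 0], 3)]

Evaluation trace:
emit(16) @ H0 ⇒ out+=16
emit(0) @ H0 ⇒ out+=0
H0 returns [16, 0, 0]
H1 returns [16, 0, 0]
H2 returns ([16, 0, 0], 3)
H3 returns [([16, 0, 0], 3)]
= [([16, 0, 0], 3)]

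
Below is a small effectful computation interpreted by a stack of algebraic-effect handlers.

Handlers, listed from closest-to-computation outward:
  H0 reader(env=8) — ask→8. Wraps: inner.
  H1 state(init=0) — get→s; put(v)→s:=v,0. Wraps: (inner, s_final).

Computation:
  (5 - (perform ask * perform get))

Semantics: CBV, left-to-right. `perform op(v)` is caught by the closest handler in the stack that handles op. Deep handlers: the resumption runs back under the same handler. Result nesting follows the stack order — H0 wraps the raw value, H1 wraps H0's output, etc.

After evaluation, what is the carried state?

Answer: 0

Step-by-step:
ask @ H0 ⇒ 8
get @ H1 ⇒ 0
H0 returns 5
H1 returns (5, 0)
= (5, 0)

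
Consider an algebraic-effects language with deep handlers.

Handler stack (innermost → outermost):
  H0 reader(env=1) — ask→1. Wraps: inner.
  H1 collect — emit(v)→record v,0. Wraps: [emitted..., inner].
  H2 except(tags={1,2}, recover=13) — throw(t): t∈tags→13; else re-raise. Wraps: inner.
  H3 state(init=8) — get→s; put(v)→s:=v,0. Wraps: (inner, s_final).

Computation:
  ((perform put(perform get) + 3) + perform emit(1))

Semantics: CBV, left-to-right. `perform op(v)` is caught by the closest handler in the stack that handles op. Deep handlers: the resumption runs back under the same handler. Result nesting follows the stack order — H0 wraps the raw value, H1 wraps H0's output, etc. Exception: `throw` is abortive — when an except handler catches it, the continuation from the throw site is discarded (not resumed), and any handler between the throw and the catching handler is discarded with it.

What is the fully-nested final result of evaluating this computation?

Answer: ([1, 3], 8)

Evaluation trace:
get @ H3 ⇒ 8
put(8) @ H3 ⇒ s:=8
emit(1) @ H1 ⇒ out+=1
H0 returns 3
H1 returns [1, 3]
H2 returns [1, 3]
H3 returns ([1, 3], 8)
= ([1, 3], 8)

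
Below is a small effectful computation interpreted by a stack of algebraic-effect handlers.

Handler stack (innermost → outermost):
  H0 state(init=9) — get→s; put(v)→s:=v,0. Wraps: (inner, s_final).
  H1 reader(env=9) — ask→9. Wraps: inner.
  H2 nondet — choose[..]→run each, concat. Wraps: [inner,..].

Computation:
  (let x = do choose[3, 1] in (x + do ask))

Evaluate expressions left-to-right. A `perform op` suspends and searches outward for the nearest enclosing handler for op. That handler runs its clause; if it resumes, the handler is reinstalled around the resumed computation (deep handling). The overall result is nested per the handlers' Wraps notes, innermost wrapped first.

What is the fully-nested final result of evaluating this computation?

Answer: [(12, 9), (10, 9)]

Evaluation trace:
choose[3, 1] @ H2
  branch[0] choose=3:
    ask @ H1 ⇒ 9
    H0 returns (12, 9)
    H1 returns (12, 9)
    H2 returns [(12, 9)]
  branch[1] choose=1:
    ask @ H1 ⇒ 9
    H0 returns (10, 9)
    H1 returns (10, 9)
    H2 returns [(10, 9)]
= [(12, 9), (10, 9)]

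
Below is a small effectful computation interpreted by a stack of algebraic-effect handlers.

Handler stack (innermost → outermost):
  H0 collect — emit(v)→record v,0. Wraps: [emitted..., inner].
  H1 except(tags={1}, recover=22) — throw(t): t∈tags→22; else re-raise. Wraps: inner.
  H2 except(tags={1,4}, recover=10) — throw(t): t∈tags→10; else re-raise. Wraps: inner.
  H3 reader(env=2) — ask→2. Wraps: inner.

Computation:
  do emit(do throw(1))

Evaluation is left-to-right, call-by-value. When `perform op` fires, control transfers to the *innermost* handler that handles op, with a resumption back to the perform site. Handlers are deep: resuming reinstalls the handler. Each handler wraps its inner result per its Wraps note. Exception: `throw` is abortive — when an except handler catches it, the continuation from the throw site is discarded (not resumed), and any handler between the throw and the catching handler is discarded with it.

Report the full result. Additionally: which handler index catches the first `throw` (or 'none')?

Working:
throw(1) @ H1 caught ⇒ 22
H2 returns 22
H3 returns 22
= 22

Answer: 22 ; first throw caught by: H1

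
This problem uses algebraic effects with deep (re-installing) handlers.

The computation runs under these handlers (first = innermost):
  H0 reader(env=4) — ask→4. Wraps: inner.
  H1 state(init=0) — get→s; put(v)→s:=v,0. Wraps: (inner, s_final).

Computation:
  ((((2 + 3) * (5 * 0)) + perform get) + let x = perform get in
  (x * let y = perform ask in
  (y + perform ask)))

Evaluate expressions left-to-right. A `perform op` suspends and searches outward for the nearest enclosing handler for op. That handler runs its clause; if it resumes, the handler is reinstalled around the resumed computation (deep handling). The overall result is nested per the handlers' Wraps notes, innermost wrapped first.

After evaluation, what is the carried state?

Answer: 0

Step-by-step:
get @ H1 ⇒ 0
get @ H1 ⇒ 0
ask @ H0 ⇒ 4
ask @ H0 ⇒ 4
H0 returns 0
H1 returns (0, 0)
= (0, 0)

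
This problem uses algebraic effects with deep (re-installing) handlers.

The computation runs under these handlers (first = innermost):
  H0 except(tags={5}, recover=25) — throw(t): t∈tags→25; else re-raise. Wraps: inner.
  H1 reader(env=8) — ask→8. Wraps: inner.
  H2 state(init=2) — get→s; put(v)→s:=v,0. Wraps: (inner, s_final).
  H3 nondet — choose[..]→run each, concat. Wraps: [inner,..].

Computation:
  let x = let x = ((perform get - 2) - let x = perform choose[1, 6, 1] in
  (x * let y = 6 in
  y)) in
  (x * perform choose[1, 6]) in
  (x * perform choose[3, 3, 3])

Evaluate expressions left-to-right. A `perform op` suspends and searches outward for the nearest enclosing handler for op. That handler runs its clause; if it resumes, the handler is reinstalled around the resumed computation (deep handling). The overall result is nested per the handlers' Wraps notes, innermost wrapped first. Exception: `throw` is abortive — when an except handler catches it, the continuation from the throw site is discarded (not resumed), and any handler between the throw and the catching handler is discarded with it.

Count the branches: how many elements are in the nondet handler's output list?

Answer: 18

Step-by-step:
get @ H2 ⇒ 2
choose[1, 6, 1] @ H3
  branch[0] choose=1:
    choose[1, 6] @ H3
      branch[0] choose=1:
        choose[3, 3, 3] @ H3
          branch[0] choose=3:
            H0 returns -18
            H1 returns -18
            H2 returns (-18, 2)
            H3 returns [(-18, 2)]
          branch[1] choose=3:
            H0 returns -18
            H1 returns -18
            H2 returns (-18, 2)
            H3 returns [(-18, 2)]
          branch[2] choose=3:
            H0 returns -18
            H1 returns -18
            H2 returns (-18, 2)
            H3 returns [(-18, 2)]
      branch[1] choose=6:
        choose[3, 3, 3] @ H3
          branch[0] choose=3:
            H0 returns -108
            H1 returns -108
            H2 returns (-108, 2)
            H3 returns [(-108, 2)]
          branch[1] choose=3:
            H0 returns -108
            H1 returns -108
            H2 returns (-108, 2)
            H3 returns [(-108, 2)]
          branch[2] choose=3:
            H0 returns -108
            H1 returns -108
            H2 returns (-108, 2)
            H3 returns [(-108, 2)]
  branch[1] choose=6:
    choose[1, 6] @ H3
      branch[0] choose=1:
        choose[3, 3, 3] @ H3
          branch[0] choose=3:
            H0 returns -108
            H1 returns -108
            H2 returns (-108, 2)
            H3 returns [(-108, 2)]
          branch[1] choose=3:
            H0 returns -108
            H1 returns -108
            H2 returns (-108, 2)
            H3 returns [(-108, 2)]
          branch[2] choose=3:
            H0 returns -108
            H1 returns -108
            H2 returns (-108, 2)
            H3 returns [(-108, 2)]
      branch[1] choose=6:
        choose[3, 3, 3] @ H3
          branch[0] choose=3:
            H0 returns -648
            H1 returns -648
            H2 returns (-648, 2)
            H3 returns [(-648, 2)]
          branch[1] choose=3:
            H0 returns -648
            H1 returns -648
            H2 returns (-648, 2)
            H3 returns [(-648, 2)]
          branch[2] choose=3:
            H0 returns -648
            H1 returns -648
            H2 returns (-648, 2)
            H3 returns [(-648, 2)]
  branch[2] choose=1:
    choose[1, 6] @ H3
      branch[0] choose=1:
        choose[3, 3, 3] @ H3
          branch[0] choose=3:
            H0 returns -18
            H1 returns -18
            H2 returns (-18, 2)
            H3 returns [(-18, 2)]
          branch[1] choose=3:
            H0 returns -18
            H1 returns -18
            H2 returns (-18, 2)
            H3 returns [(-18, 2)]
          branch[2] choose=3:
            H0 returns -18
            H1 returns -18
            H2 returns (-18, 2)
            H3 returns [(-18, 2)]
      branch[1] choose=6:
        choose[3, 3, 3] @ H3
          branch[0] choose=3:
            H0 returns -108
            H1 returns -108
            H2 returns (-108, 2)
            H3 returns [(-108, 2)]
          branch[1] choose=3:
            H0 returns -108
            H1 returns -108
            H2 returns (-108, 2)
            H3 returns [(-108, 2)]
          branch[2] choose=3:
            H0 returns -108
            H1 returns -108
            H2 returns (-108, 2)
            H3 returns [(-108, 2)]
= [(-18, 2), (-18, 2), (-18, 2), (-108, 2), (-108, 2), (-108, 2), (-108, 2), (-108, 2), (-108, 2), (-648, 2), (-648, 2), (-648, 2), (-18, 2), (-18, 2), (-18, 2), (-108, 2), (-108, 2), (-108, 2)]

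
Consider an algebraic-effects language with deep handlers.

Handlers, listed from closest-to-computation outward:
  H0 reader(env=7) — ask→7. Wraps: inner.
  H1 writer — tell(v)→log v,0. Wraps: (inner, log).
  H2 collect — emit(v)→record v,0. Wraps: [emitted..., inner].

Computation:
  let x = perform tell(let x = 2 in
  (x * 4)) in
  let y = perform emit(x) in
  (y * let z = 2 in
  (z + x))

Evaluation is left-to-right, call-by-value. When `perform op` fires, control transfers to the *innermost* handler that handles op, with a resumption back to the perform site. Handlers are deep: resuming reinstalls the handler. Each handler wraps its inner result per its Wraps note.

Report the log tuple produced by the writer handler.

Evaluation trace:
tell(8) @ H1 ⇒ log+=8
emit(0) @ H2 ⇒ out+=0
H0 returns 0
H1 returns (0, (8))
H2 returns [0, (0, (8))]
= [0, (0, (8))]

Answer: (8)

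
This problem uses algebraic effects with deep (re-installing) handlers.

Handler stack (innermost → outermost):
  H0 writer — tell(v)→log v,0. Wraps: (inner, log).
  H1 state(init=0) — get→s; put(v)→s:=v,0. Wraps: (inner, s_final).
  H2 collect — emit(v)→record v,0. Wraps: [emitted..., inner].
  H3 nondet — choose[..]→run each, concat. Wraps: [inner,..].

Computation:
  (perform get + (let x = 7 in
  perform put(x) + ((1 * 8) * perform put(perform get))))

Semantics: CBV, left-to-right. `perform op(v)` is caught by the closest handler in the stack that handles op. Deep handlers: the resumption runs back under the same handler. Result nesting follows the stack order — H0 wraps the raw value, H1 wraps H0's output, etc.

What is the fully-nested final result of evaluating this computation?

Evaluation trace:
get @ H1 ⇒ 0
put(7) @ H1 ⇒ s:=7
get @ H1 ⇒ 7
put(7) @ H1 ⇒ s:=7
H0 returns (0, ())
H1 returns ((0, ()), 7)
H2 returns [((0, ()), 7)]
H3 returns [[((0, ()), 7)]]
= [[((0, ()), 7)]]

Answer: [[((0, ()), 7)]]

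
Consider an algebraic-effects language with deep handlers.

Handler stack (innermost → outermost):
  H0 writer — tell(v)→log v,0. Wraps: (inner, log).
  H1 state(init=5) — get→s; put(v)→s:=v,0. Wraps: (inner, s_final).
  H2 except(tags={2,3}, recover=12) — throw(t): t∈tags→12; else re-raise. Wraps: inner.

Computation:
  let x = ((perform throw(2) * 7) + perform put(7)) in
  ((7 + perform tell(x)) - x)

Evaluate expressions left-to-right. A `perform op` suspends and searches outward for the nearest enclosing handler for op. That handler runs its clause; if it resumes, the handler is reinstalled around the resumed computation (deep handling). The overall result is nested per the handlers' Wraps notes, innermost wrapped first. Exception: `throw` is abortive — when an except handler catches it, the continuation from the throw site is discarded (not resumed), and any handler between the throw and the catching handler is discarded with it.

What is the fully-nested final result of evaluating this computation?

Answer: 12

Evaluation trace:
throw(2) @ H2 caught ⇒ 12
= 12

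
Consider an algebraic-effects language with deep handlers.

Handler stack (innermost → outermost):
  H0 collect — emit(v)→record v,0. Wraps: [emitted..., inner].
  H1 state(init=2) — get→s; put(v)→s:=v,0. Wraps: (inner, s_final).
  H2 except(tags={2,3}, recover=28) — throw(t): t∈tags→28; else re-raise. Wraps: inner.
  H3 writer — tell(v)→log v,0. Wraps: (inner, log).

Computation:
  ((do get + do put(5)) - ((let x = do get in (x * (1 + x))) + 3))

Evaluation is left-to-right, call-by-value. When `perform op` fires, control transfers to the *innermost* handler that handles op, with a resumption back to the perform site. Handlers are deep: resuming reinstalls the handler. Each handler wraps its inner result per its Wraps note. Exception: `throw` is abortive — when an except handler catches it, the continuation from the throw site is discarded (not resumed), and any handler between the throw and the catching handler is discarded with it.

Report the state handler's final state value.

Answer: 5

Working:
get @ H1 ⇒ 2
put(5) @ H1 ⇒ s:=5
get @ H1 ⇒ 5
H0 returns [-31]
H1 returns ([-31], 5)
H2 returns ([-31], 5)
H3 returns (([-31], 5), ())
= (([-31], 5), ())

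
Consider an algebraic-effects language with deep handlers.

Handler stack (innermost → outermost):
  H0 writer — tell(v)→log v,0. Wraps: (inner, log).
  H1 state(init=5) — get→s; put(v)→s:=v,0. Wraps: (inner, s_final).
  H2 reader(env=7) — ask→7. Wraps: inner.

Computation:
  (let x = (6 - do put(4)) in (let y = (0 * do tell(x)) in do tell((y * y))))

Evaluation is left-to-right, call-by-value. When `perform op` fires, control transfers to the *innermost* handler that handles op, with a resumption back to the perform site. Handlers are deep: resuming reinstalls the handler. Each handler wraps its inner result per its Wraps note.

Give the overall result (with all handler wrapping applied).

Answer: ((0, (6, 0)), 4)

Working:
put(4) @ H1 ⇒ s:=4
tell(6) @ H0 ⇒ log+=6
tell(0) @ H0 ⇒ log+=0
H0 returns (0, (6, 0))
H1 returns ((0, (6, 0)), 4)
H2 returns ((0, (6, 0)), 4)
= ((0, (6, 0)), 4)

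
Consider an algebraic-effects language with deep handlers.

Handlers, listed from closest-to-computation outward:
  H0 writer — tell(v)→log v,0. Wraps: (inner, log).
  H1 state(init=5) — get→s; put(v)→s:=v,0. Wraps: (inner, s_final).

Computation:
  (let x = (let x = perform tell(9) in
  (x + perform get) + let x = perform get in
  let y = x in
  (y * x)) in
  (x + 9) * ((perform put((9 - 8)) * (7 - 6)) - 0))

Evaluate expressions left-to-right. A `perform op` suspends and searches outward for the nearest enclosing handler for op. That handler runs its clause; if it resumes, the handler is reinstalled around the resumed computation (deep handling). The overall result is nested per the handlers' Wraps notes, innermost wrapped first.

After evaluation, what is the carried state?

Step-by-step:
tell(9) @ H0 ⇒ log+=9
get @ H1 ⇒ 5
get @ H1 ⇒ 5
put(1) @ H1 ⇒ s:=1
H0 returns (0, (9))
H1 returns ((0, (9)), 1)
= ((0, (9)), 1)

Answer: 1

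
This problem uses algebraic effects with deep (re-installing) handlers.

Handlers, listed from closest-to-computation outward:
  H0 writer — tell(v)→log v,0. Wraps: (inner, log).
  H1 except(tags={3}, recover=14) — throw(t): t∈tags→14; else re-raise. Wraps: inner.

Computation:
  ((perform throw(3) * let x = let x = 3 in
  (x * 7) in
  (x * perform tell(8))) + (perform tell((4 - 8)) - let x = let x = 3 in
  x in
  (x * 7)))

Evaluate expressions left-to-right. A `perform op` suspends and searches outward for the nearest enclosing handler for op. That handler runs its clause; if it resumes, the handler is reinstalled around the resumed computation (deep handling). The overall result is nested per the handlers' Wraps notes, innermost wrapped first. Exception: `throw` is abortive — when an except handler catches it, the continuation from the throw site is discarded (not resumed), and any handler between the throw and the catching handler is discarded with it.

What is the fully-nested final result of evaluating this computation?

Answer: 14

Step-by-step:
throw(3) @ H1 caught ⇒ 14
= 14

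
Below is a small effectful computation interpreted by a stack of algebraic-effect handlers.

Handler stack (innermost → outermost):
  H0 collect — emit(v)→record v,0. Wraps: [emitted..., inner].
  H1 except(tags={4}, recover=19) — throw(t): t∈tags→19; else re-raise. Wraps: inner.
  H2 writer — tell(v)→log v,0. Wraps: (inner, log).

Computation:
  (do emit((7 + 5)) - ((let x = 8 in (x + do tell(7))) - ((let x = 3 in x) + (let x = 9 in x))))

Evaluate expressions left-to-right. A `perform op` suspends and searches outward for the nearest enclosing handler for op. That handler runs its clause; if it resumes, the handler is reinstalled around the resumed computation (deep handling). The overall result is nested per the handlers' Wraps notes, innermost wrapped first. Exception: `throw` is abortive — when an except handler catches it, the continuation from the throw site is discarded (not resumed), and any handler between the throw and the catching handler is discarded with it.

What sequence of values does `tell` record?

Working:
emit(12) @ H0 ⇒ out+=12
tell(7) @ H2 ⇒ log+=7
H0 returns [12, 4]
H1 returns [12, 4]
H2 returns ([12, 4], (7))
= ([12, 4], (7))

Answer: (7)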